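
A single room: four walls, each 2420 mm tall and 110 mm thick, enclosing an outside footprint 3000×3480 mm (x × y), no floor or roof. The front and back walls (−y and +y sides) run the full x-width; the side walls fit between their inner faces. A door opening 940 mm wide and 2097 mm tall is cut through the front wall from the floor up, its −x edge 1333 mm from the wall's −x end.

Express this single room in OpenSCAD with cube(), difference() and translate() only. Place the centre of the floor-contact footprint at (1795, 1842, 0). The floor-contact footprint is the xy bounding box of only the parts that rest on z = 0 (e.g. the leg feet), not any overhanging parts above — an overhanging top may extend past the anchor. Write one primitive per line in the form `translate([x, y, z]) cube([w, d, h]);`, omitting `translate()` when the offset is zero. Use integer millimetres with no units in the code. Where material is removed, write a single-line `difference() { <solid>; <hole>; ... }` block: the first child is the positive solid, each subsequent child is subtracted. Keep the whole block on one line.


difference() { translate([295, 102, 0]) cube([3000, 110, 2420]); translate([1628, 102, 0]) cube([940, 110, 2097]); }
translate([295, 3472, 0]) cube([3000, 110, 2420]);
translate([295, 212, 0]) cube([110, 3260, 2420]);
translate([3185, 212, 0]) cube([110, 3260, 2420]);


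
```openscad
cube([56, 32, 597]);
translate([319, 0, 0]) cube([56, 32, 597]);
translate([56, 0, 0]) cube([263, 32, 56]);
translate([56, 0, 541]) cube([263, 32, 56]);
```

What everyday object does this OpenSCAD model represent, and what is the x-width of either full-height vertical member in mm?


A picture frame. The border width is 56 mm.

Four thin pieces enclosing a rectangular opening — a picture frame. The two full-height stiles are 597 mm tall; the top rail sits at z = 541 and is 56 mm tall, so the border above the opening is 597 − 541 = 56 mm, matching the stile x-width.


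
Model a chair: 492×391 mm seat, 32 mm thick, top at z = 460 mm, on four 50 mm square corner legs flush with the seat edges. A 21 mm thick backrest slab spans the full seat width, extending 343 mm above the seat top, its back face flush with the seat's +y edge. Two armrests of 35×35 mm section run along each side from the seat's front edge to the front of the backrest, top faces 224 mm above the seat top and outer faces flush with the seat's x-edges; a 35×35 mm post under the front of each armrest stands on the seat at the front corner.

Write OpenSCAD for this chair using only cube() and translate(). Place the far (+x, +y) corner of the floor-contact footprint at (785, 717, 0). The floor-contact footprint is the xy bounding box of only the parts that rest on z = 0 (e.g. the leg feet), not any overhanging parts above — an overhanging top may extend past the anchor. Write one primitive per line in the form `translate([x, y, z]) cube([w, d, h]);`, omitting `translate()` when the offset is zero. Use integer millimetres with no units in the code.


// leg_h = 460 - 32 = 428
// arm post h = 224 - 35 = 189
translate([293, 326, 428]) cube([492, 391, 32]);
translate([293, 326, 0]) cube([50, 50, 428]);
translate([735, 326, 0]) cube([50, 50, 428]);
translate([293, 667, 0]) cube([50, 50, 428]);
translate([735, 667, 0]) cube([50, 50, 428]);
translate([293, 696, 460]) cube([492, 21, 343]);
translate([293, 326, 649]) cube([35, 370, 35]);
translate([750, 326, 649]) cube([35, 370, 35]);
translate([293, 326, 460]) cube([35, 35, 189]);
translate([750, 326, 460]) cube([35, 35, 189]);


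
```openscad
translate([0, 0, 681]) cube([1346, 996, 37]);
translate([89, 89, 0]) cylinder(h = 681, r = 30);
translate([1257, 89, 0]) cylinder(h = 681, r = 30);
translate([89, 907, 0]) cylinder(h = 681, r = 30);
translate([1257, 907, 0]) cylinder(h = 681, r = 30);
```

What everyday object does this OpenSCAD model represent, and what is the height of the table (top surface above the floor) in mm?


A table. The table height is 718 mm.

A 1346×996×37 slab sits at z = 681 on four Ø60 mm round legs — a table. The top surface is at 681 + 37 = 718 mm.


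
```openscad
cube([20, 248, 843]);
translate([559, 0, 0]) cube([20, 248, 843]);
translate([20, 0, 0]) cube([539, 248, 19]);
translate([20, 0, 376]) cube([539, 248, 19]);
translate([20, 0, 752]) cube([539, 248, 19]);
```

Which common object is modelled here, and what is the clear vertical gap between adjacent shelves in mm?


A bookshelf. The clear shelf gap is 357 mm.

Two tall side panels with 3 horizontal boards between them — a bookshelf. The first two shelf undersides are at z = 0 and z = 376; with shelf thickness 19, the clear gap is 376 − 0 − 19 = 357 mm.


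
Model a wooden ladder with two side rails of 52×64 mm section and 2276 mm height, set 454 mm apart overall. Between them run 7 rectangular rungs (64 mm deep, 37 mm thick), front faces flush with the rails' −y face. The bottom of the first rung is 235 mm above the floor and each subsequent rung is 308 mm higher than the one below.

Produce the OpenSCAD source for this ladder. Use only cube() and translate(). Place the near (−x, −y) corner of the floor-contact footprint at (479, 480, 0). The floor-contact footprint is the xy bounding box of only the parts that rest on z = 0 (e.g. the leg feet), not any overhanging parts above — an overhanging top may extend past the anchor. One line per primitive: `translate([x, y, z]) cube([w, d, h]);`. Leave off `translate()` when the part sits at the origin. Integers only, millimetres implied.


// rung span = 454 - 2*52 = 350
// rung[k] z = 235 + k*308
translate([479, 480, 0]) cube([52, 64, 2276]);
translate([881, 480, 0]) cube([52, 64, 2276]);
translate([531, 480, 235]) cube([350, 64, 37]);
translate([531, 480, 543]) cube([350, 64, 37]);
translate([531, 480, 851]) cube([350, 64, 37]);
translate([531, 480, 1159]) cube([350, 64, 37]);
translate([531, 480, 1467]) cube([350, 64, 37]);
translate([531, 480, 1775]) cube([350, 64, 37]);
translate([531, 480, 2083]) cube([350, 64, 37]);


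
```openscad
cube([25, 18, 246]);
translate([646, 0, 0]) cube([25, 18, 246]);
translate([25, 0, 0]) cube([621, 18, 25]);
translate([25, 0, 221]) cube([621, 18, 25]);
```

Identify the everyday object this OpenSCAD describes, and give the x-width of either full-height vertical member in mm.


A picture frame. The border width is 25 mm.

Four thin pieces enclosing a rectangular opening — a picture frame. The two full-height stiles are 246 mm tall; the top rail sits at z = 221 and is 25 mm tall, so the border above the opening is 246 − 221 = 25 mm, matching the stile x-width.


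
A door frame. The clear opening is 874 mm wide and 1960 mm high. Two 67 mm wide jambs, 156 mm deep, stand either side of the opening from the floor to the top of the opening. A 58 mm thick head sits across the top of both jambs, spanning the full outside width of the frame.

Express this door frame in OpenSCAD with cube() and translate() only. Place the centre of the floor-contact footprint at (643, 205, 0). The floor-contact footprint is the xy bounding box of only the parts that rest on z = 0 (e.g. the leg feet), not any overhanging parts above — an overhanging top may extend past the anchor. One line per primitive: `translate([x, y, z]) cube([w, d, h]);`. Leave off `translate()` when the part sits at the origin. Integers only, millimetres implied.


translate([139, 127, 0]) cube([67, 156, 1960]);
translate([1080, 127, 0]) cube([67, 156, 1960]);
translate([139, 127, 1960]) cube([1008, 156, 58]);


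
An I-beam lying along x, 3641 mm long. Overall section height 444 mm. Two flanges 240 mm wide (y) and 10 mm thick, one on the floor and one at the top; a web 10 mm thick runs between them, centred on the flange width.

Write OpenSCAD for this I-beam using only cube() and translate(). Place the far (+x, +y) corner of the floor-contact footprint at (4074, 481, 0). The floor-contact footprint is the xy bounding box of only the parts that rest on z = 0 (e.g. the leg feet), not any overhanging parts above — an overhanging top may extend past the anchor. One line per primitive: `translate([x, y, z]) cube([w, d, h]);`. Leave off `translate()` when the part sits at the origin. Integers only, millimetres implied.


translate([433, 241, 0]) cube([3641, 240, 10]);
translate([433, 356, 10]) cube([3641, 10, 424]);
translate([433, 241, 434]) cube([3641, 240, 10]);


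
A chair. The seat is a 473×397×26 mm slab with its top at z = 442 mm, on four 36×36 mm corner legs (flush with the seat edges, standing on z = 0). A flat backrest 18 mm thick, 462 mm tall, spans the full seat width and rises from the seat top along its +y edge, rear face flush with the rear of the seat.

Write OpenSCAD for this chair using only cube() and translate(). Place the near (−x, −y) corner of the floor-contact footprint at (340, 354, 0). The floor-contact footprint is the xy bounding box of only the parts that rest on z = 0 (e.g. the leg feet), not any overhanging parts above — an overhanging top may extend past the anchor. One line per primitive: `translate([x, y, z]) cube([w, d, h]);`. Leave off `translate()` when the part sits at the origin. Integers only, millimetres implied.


translate([340, 354, 416]) cube([473, 397, 26]);
translate([340, 354, 0]) cube([36, 36, 416]);
translate([777, 354, 0]) cube([36, 36, 416]);
translate([340, 715, 0]) cube([36, 36, 416]);
translate([777, 715, 0]) cube([36, 36, 416]);
translate([340, 733, 442]) cube([473, 18, 462]);


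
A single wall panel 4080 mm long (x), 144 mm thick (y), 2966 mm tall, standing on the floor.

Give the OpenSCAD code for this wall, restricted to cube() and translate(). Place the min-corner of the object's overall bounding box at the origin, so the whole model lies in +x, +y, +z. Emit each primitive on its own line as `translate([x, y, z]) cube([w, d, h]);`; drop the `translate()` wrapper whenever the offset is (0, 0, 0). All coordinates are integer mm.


cube([4080, 144, 2966]);


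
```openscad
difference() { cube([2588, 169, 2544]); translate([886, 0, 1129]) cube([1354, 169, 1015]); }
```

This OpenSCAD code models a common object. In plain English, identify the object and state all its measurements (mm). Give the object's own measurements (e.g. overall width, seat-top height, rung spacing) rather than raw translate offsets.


A wall 2588 mm long (x), 169 mm thick (y), 2544 mm tall, with a rectangular window opening cut through it. The opening is 1354 mm wide and 1015 mm tall; its sill is at z = 1129 mm and its near (−x) edge is 886 mm from the wall's −x end. The opening passes through the full wall thickness.


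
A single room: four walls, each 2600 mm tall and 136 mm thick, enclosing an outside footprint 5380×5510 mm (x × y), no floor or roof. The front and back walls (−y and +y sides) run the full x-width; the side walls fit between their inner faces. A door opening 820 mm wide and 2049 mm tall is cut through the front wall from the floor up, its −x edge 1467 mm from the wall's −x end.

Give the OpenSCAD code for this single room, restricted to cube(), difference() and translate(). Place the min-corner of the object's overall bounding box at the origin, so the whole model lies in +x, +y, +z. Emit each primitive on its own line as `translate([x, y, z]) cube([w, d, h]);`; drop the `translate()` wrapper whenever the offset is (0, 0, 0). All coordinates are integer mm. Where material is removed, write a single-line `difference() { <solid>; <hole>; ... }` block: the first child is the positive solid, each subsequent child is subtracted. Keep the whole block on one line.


difference() { cube([5380, 136, 2600]); translate([1467, 0, 0]) cube([820, 136, 2049]); }
translate([0, 5374, 0]) cube([5380, 136, 2600]);
translate([0, 136, 0]) cube([136, 5238, 2600]);
translate([5244, 136, 0]) cube([136, 5238, 2600]);


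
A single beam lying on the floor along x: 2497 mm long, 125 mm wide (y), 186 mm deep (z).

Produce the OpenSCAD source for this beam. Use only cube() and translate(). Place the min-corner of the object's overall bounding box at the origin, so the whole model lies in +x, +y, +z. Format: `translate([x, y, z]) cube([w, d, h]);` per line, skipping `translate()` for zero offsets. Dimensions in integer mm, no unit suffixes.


cube([2497, 125, 186]);


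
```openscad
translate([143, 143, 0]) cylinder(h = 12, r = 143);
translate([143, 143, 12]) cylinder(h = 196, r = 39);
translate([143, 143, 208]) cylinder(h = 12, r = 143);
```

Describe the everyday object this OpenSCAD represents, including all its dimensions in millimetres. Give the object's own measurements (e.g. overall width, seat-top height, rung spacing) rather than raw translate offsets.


A spool: two coaxial disc flanges of radius 143 mm and thickness 12 mm, joined by a core cylinder of radius 39 mm and height 196 mm. The lower flange rests on z = 0 and the three cylinders share a vertical axis.


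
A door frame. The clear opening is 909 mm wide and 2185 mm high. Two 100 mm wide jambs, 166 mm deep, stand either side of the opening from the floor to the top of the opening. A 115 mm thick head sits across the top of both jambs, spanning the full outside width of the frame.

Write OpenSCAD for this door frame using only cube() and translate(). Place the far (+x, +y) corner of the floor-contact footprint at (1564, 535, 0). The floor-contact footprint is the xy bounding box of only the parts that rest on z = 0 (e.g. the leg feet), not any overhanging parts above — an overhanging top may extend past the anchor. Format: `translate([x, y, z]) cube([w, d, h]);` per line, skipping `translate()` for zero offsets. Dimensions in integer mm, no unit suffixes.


translate([455, 369, 0]) cube([100, 166, 2185]);
translate([1464, 369, 0]) cube([100, 166, 2185]);
translate([455, 369, 2185]) cube([1109, 166, 115]);


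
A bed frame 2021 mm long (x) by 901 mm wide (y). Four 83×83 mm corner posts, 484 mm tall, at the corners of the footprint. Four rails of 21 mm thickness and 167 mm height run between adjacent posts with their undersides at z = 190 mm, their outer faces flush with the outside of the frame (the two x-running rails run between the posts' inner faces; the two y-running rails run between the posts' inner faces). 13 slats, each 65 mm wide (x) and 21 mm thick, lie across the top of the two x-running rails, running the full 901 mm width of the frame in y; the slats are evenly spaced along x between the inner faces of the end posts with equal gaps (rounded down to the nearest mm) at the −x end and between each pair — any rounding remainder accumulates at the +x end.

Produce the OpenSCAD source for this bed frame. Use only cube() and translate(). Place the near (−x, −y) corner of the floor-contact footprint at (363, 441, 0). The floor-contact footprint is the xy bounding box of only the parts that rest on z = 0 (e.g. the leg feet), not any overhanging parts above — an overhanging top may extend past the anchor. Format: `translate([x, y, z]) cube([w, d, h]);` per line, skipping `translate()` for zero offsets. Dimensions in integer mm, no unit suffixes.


// slat z = rail_z + rail_h = 190 + 167 = 357
// slat gap = ⌊(1855 − 13·65) / 14⌋ = 72
translate([363, 441, 0]) cube([83, 83, 484]);
translate([363, 1259, 0]) cube([83, 83, 484]);
translate([2301, 441, 0]) cube([83, 83, 484]);
translate([2301, 1259, 0]) cube([83, 83, 484]);
translate([446, 441, 190]) cube([1855, 21, 167]);
translate([446, 1321, 190]) cube([1855, 21, 167]);
translate([363, 524, 190]) cube([21, 735, 167]);
translate([2363, 524, 190]) cube([21, 735, 167]);
translate([518, 441, 357]) cube([65, 901, 21]);
translate([655, 441, 357]) cube([65, 901, 21]);
translate([792, 441, 357]) cube([65, 901, 21]);
translate([929, 441, 357]) cube([65, 901, 21]);
translate([1066, 441, 357]) cube([65, 901, 21]);
translate([1203, 441, 357]) cube([65, 901, 21]);
translate([1340, 441, 357]) cube([65, 901, 21]);
translate([1477, 441, 357]) cube([65, 901, 21]);
translate([1614, 441, 357]) cube([65, 901, 21]);
translate([1751, 441, 357]) cube([65, 901, 21]);
translate([1888, 441, 357]) cube([65, 901, 21]);
translate([2025, 441, 357]) cube([65, 901, 21]);
translate([2162, 441, 357]) cube([65, 901, 21]);


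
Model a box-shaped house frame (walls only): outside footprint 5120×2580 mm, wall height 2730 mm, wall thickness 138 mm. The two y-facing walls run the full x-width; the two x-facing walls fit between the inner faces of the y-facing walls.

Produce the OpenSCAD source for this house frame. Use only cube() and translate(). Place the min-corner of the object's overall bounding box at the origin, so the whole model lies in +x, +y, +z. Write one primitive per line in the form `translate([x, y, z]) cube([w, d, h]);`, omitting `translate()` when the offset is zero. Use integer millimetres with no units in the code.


cube([5120, 138, 2730]);
translate([0, 2442, 0]) cube([5120, 138, 2730]);
translate([0, 138, 0]) cube([138, 2304, 2730]);
translate([4982, 138, 0]) cube([138, 2304, 2730]);


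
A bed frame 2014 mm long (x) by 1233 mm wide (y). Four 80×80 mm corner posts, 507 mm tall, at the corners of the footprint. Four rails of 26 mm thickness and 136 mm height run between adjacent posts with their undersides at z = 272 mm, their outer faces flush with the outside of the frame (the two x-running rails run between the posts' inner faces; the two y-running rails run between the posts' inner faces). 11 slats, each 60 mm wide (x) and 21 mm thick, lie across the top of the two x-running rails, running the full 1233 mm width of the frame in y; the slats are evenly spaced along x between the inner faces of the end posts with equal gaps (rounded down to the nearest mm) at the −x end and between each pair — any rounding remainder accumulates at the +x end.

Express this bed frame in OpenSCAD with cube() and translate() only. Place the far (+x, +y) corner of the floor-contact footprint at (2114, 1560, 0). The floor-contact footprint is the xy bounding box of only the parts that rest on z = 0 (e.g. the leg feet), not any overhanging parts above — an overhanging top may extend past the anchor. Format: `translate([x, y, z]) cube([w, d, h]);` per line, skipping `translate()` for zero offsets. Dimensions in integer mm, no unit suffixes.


translate([100, 327, 0]) cube([80, 80, 507]);
translate([100, 1480, 0]) cube([80, 80, 507]);
translate([2034, 327, 0]) cube([80, 80, 507]);
translate([2034, 1480, 0]) cube([80, 80, 507]);
translate([180, 327, 272]) cube([1854, 26, 136]);
translate([180, 1534, 272]) cube([1854, 26, 136]);
translate([100, 407, 272]) cube([26, 1073, 136]);
translate([2088, 407, 272]) cube([26, 1073, 136]);
translate([279, 327, 408]) cube([60, 1233, 21]);
translate([438, 327, 408]) cube([60, 1233, 21]);
translate([597, 327, 408]) cube([60, 1233, 21]);
translate([756, 327, 408]) cube([60, 1233, 21]);
translate([915, 327, 408]) cube([60, 1233, 21]);
translate([1074, 327, 408]) cube([60, 1233, 21]);
translate([1233, 327, 408]) cube([60, 1233, 21]);
translate([1392, 327, 408]) cube([60, 1233, 21]);
translate([1551, 327, 408]) cube([60, 1233, 21]);
translate([1710, 327, 408]) cube([60, 1233, 21]);
translate([1869, 327, 408]) cube([60, 1233, 21]);


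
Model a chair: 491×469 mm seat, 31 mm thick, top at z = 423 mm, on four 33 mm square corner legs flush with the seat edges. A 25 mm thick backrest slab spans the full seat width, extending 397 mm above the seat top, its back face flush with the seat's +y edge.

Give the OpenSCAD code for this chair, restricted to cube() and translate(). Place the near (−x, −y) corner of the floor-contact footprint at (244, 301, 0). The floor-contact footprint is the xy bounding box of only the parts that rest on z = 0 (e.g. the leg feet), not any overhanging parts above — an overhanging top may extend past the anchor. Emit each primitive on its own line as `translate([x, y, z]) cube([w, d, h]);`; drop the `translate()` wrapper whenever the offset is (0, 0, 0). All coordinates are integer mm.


// leg_h = 423 - 31 = 392
translate([244, 301, 392]) cube([491, 469, 31]);
translate([244, 301, 0]) cube([33, 33, 392]);
translate([702, 301, 0]) cube([33, 33, 392]);
translate([244, 737, 0]) cube([33, 33, 392]);
translate([702, 737, 0]) cube([33, 33, 392]);
translate([244, 745, 423]) cube([491, 25, 397]);


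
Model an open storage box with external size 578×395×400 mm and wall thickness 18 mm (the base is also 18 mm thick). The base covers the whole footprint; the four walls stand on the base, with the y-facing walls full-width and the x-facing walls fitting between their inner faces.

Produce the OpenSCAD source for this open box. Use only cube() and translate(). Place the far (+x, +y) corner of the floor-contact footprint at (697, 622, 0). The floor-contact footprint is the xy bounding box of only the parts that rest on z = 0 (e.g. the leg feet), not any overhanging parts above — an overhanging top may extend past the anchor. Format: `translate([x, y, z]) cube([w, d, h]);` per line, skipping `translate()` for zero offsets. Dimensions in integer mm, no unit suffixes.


translate([119, 227, 0]) cube([578, 395, 18]);
translate([119, 227, 18]) cube([578, 18, 382]);
translate([119, 604, 18]) cube([578, 18, 382]);
translate([119, 245, 18]) cube([18, 359, 382]);
translate([679, 245, 18]) cube([18, 359, 382]);


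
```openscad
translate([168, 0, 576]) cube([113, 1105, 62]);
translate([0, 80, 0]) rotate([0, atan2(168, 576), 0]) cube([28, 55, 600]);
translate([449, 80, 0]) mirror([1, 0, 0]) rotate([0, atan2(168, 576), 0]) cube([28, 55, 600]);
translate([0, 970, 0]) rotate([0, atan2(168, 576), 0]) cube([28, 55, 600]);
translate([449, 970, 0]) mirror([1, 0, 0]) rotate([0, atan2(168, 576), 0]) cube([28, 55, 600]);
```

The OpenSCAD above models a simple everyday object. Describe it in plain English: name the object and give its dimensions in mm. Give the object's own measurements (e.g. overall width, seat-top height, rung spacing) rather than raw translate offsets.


A sawhorse. A 113×1105×62 mm beam (x, y, z) sits on two A-frame leg pairs. Each pair is two raked legs of 28×55 mm section (55 mm along y) splaying symmetrically in x. Each leg rises 576 mm vertically over 168 mm of horizontal reach and is 600 mm long along its own axis. Every leg's outer bottom edge rests on the floor and its outer top edge meets a bottom edge of the beam — the left legs (tilting toward +x) meet the beam's −x bottom edge, the right legs (their mirror images, tilting toward −x) meet its +x bottom edge — so the leg tops tuck under the beam, the beam's underside is 576 mm above the floor, and the feet are 449 mm apart outside-to-outside with the beam centred between them. The two leg pairs are set in 80 mm from either end of the beam.


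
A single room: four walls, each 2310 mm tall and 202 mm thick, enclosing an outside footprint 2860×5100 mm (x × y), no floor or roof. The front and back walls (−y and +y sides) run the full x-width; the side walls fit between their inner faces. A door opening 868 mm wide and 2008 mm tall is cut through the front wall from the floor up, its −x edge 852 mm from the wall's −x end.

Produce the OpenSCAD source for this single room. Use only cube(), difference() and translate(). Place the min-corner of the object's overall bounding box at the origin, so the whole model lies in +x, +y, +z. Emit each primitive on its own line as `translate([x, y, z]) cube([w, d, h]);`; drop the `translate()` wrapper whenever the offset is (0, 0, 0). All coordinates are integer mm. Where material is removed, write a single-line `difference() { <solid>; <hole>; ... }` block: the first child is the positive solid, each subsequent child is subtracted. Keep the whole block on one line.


difference() { cube([2860, 202, 2310]); translate([852, 0, 0]) cube([868, 202, 2008]); }
translate([0, 4898, 0]) cube([2860, 202, 2310]);
translate([0, 202, 0]) cube([202, 4696, 2310]);
translate([2658, 202, 0]) cube([202, 4696, 2310]);


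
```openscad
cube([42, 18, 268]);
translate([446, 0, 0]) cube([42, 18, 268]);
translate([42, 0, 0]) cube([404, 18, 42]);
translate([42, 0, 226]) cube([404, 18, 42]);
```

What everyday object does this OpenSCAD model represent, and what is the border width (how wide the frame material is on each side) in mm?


A picture frame. The border width is 42 mm.

Four thin pieces enclosing a rectangular opening — a picture frame. The two full-height stiles are 268 mm tall; the top rail sits at z = 226 and is 42 mm tall, so the border above the opening is 268 − 226 = 42 mm, matching the stile x-width.


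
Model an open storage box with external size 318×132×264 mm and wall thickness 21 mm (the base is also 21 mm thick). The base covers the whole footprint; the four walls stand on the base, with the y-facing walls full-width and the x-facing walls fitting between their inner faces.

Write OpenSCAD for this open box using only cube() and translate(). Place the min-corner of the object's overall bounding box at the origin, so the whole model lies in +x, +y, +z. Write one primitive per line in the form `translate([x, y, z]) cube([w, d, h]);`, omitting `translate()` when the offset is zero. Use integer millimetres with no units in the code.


cube([318, 132, 21]);
translate([0, 0, 21]) cube([318, 21, 243]);
translate([0, 111, 21]) cube([318, 21, 243]);
translate([0, 21, 21]) cube([21, 90, 243]);
translate([297, 21, 21]) cube([21, 90, 243]);


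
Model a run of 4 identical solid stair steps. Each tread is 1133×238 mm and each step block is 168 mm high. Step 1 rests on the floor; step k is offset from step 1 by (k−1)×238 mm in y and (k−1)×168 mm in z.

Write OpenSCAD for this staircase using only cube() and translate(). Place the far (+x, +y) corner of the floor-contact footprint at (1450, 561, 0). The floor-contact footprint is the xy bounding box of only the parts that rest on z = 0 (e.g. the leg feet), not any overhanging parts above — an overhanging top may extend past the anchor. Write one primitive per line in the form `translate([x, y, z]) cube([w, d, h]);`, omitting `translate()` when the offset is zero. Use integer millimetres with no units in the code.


translate([317, 323, 0]) cube([1133, 238, 168]);
translate([317, 561, 168]) cube([1133, 238, 168]);
translate([317, 799, 336]) cube([1133, 238, 168]);
translate([317, 1037, 504]) cube([1133, 238, 168]);


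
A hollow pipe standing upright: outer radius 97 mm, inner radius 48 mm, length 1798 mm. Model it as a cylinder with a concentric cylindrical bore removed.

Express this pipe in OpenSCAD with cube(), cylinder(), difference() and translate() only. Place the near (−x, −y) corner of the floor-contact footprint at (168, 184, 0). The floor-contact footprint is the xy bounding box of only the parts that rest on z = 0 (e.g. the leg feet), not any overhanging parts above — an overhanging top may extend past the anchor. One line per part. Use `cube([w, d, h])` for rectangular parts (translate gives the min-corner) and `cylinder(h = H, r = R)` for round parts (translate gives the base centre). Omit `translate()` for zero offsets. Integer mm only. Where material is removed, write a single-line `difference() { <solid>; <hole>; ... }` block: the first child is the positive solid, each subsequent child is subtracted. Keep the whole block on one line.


difference() { translate([265, 281, 0]) cylinder(h = 1798, r = 97); translate([265, 281, 0]) cylinder(h = 1798, r = 48); }


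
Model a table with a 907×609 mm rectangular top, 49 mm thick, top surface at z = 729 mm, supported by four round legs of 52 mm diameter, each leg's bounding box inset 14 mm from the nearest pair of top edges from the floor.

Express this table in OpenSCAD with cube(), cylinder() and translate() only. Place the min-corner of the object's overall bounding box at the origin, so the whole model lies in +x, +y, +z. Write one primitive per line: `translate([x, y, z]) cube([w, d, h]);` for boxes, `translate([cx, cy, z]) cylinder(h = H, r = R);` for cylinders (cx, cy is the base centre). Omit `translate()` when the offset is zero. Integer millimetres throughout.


translate([0, 0, 680]) cube([907, 609, 49]);
translate([40, 40, 0]) cylinder(h = 680, r = 26);
translate([867, 40, 0]) cylinder(h = 680, r = 26);
translate([40, 569, 0]) cylinder(h = 680, r = 26);
translate([867, 569, 0]) cylinder(h = 680, r = 26);


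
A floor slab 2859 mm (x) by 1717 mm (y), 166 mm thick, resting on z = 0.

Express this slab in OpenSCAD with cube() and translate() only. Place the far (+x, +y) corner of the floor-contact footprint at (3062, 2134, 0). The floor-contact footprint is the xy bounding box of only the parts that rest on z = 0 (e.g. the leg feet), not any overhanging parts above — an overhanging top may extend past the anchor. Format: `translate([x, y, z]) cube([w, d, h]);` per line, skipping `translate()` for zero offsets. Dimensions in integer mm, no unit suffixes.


translate([203, 417, 0]) cube([2859, 1717, 166]);


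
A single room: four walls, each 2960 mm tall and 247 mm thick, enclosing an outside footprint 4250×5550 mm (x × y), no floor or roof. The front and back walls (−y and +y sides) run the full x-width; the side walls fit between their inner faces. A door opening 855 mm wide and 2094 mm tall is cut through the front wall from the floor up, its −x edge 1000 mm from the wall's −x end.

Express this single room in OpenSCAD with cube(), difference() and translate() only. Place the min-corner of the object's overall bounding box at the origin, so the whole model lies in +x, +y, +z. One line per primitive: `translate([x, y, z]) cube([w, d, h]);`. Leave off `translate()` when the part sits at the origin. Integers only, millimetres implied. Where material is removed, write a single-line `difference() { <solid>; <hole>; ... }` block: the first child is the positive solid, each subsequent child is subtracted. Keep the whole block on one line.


difference() { cube([4250, 247, 2960]); translate([1000, 0, 0]) cube([855, 247, 2094]); }
translate([0, 5303, 0]) cube([4250, 247, 2960]);
translate([0, 247, 0]) cube([247, 5056, 2960]);
translate([4003, 247, 0]) cube([247, 5056, 2960]);


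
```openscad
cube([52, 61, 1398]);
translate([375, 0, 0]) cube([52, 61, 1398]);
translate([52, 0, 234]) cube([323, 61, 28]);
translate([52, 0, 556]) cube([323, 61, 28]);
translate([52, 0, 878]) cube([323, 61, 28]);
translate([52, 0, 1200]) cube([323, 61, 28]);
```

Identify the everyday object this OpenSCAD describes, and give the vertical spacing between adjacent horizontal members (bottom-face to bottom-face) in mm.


A ladder. The rung spacing is 322 mm.

Two tall 52×61 posts with 4 short bars between them — a ladder. Adjacent rungs sit at z = 234 and z = 556, so the spacing is 556 − 234 = 322 mm.


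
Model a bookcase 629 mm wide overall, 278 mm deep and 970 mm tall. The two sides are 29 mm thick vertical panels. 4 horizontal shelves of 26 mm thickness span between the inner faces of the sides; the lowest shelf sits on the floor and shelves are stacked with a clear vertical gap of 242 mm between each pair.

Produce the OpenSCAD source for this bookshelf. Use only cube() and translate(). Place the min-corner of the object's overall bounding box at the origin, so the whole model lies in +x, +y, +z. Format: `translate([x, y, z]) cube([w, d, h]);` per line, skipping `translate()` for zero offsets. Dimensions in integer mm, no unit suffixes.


cube([29, 278, 970]);
translate([600, 0, 0]) cube([29, 278, 970]);
translate([29, 0, 0]) cube([571, 278, 26]);
translate([29, 0, 268]) cube([571, 278, 26]);
translate([29, 0, 536]) cube([571, 278, 26]);
translate([29, 0, 804]) cube([571, 278, 26]);


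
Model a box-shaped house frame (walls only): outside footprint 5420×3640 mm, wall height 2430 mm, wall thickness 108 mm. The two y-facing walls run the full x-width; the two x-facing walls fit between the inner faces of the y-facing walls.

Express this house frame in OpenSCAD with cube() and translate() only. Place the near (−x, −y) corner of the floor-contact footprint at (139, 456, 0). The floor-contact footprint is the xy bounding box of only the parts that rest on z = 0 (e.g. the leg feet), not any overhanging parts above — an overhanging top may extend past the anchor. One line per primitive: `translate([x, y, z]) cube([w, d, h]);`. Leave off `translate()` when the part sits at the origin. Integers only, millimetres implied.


translate([139, 456, 0]) cube([5420, 108, 2430]);
translate([139, 3988, 0]) cube([5420, 108, 2430]);
translate([139, 564, 0]) cube([108, 3424, 2430]);
translate([5451, 564, 0]) cube([108, 3424, 2430]);


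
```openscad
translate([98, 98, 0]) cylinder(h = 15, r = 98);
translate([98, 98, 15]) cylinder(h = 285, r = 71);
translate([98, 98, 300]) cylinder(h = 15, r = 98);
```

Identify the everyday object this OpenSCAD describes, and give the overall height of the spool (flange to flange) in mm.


A spool. The overall height is 315 mm.

Three coaxial cylinders, large–small–large — a spool. Two 15 mm flanges and a 285 mm core give 15 + 285 + 15 = 315 mm.


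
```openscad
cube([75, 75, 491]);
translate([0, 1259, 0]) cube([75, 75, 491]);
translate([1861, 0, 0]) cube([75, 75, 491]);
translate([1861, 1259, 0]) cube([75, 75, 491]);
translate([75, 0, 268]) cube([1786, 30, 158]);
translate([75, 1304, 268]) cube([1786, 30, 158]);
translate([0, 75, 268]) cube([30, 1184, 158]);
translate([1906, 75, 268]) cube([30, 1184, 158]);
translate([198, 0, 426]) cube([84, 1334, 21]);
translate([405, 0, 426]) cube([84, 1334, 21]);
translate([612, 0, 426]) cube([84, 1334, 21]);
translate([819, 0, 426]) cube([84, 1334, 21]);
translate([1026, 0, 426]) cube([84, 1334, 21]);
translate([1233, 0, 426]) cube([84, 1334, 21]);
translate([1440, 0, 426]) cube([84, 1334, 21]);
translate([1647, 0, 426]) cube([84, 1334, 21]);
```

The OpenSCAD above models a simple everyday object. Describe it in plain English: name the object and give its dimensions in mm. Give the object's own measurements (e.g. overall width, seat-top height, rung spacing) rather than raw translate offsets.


A bed frame 1936 mm long (x) by 1334 mm wide (y). Four 75×75 mm corner posts, 491 mm tall, at the corners of the footprint. Four rails of 30 mm thickness and 158 mm height run between adjacent posts with their undersides at z = 268 mm, their outer faces flush with the outside of the frame (the two x-running rails run between the posts' inner faces; the two y-running rails run between the posts' inner faces). 8 slats, each 84 mm wide (x) and 21 mm thick, lie across the top of the two x-running rails, running the full 1334 mm width of the frame in y; along x they sit between the end posts with a 123 mm gap after the −x posts and between neighbouring slats, leaving 130 mm before the +x posts.


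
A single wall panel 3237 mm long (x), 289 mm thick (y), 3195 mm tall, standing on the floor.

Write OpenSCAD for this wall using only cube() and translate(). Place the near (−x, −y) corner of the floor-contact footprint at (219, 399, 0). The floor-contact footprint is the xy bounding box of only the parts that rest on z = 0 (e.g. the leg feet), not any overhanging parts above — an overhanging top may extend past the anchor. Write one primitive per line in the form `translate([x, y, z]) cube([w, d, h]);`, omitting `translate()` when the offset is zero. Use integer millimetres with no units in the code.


translate([219, 399, 0]) cube([3237, 289, 3195]);


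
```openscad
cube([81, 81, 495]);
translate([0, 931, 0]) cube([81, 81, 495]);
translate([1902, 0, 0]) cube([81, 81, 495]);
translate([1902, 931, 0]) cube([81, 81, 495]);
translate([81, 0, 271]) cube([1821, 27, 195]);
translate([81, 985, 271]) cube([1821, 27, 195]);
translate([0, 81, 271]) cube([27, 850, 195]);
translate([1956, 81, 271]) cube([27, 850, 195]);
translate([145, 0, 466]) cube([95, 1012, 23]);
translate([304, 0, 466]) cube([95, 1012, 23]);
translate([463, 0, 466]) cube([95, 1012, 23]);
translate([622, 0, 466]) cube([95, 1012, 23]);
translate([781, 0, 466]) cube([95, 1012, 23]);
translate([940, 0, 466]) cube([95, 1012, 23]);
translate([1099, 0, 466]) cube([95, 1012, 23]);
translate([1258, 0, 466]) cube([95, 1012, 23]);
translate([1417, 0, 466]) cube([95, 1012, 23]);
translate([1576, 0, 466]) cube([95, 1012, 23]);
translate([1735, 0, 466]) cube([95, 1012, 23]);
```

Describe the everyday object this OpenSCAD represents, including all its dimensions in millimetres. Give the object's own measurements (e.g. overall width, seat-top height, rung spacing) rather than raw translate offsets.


A bed frame 1983 mm long (x) by 1012 mm wide (y). Four 81×81 mm corner posts, 495 mm tall, at the corners of the footprint. Four rails of 27 mm thickness and 195 mm height run between adjacent posts with their undersides at z = 271 mm, their outer faces flush with the outside of the frame (the two x-running rails run between the posts' inner faces; the two y-running rails run between the posts' inner faces). 11 slats, each 95 mm wide (x) and 23 mm thick, lie across the top of the two x-running rails, running the full 1012 mm width of the frame in y; along x they sit between the end posts with a 64 mm gap after the −x posts and between neighbouring slats, leaving 72 mm before the +x posts.


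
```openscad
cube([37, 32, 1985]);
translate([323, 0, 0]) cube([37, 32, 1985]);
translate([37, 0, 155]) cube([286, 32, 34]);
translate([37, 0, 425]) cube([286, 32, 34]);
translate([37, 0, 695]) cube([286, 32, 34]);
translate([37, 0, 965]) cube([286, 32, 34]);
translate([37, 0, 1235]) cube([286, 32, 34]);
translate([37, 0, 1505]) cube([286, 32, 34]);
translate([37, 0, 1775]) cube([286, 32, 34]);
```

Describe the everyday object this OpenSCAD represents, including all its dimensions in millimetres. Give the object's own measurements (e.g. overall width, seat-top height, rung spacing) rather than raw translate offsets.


A straight ladder. Two 37×32 mm vertical rails, 1985 mm tall, stand 360 mm apart (outside-to-outside) with their front faces coplanar on the −y side. 7 rungs, each 32 mm deep and 34 mm tall, span between the inner faces of the rails, front faces flush with the rails. The lowest rung's underside is at z = 155 mm and rungs are spaced 270 mm apart (underside to underside).


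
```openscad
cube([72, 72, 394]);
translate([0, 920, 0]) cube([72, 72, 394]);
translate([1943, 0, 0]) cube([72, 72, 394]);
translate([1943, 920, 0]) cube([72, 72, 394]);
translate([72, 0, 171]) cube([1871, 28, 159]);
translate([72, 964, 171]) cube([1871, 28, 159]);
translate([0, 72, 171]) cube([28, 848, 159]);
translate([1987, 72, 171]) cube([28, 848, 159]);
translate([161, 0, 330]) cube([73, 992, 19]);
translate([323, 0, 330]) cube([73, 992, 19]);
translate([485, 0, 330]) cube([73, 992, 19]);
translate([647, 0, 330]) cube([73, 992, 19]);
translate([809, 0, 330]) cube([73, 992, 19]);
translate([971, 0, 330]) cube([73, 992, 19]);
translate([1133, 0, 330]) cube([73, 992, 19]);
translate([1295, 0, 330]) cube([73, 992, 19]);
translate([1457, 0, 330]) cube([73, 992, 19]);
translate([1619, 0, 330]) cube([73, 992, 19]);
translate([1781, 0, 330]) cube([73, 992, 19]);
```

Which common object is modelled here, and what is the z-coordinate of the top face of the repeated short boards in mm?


A bed frame. The slat-top height is 349 mm.

Four posts, four rails, and a row of slats — a bed frame. Slats sit on the rails at z = 171 + 159 = 330; with slat thickness 19, the top is 349 mm.


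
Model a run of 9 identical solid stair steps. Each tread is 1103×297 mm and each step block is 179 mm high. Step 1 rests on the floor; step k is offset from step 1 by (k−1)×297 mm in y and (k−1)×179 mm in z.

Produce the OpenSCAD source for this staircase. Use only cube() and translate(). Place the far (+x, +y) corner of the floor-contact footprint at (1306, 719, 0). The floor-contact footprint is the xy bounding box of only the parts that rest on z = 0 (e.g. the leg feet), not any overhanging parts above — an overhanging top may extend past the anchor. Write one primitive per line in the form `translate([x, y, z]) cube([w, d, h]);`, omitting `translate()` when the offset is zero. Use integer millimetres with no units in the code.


translate([203, 422, 0]) cube([1103, 297, 179]);
translate([203, 719, 179]) cube([1103, 297, 179]);
translate([203, 1016, 358]) cube([1103, 297, 179]);
translate([203, 1313, 537]) cube([1103, 297, 179]);
translate([203, 1610, 716]) cube([1103, 297, 179]);
translate([203, 1907, 895]) cube([1103, 297, 179]);
translate([203, 2204, 1074]) cube([1103, 297, 179]);
translate([203, 2501, 1253]) cube([1103, 297, 179]);
translate([203, 2798, 1432]) cube([1103, 297, 179]);
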